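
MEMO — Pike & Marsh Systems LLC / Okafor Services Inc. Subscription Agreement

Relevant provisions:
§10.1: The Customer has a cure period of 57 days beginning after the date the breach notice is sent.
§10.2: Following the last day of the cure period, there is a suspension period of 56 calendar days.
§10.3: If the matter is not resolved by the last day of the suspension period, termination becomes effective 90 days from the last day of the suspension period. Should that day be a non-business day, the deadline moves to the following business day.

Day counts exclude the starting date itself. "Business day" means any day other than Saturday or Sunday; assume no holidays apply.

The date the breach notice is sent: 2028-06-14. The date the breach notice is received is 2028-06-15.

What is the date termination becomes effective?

The last day of the cure period: 57 calendar days after 2028-06-14 is 2028-08-10.
The last day of the suspension period: 2028-08-10 + 56 days = 2028-10-05.
The date termination becomes effective: 90 calendar days after 2028-10-05 is 2029-01-03. 2029-01-03 is a Wednesday, so no roll-forward applies.

2029-01-03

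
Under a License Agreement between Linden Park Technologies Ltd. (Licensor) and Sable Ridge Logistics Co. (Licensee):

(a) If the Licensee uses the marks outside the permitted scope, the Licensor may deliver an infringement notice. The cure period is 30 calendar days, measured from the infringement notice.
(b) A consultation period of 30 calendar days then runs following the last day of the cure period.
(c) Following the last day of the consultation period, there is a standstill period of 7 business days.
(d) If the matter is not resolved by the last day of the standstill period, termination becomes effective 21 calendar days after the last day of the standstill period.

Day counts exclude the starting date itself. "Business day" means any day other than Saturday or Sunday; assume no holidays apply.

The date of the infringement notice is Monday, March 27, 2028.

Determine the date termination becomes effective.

June 27, 2028

Adding 30 calendar days to March 27, 2028 gives April 26, 2028, which is the last day of the cure period.
Adding 30 calendar days to April 26, 2028 gives May 26, 2028, which is the last day of the consultation period.
The last day of the standstill period: counting 7 business days from Friday, May 26, 2028 (May 29, May 30, May 31, Jun 1, Jun 2, Jun 5, Jun 6, skipping weekends) reaches Tuesday, June 6, 2028.
The date termination becomes effective: 21 calendar days after June 6, 2028 is June 27, 2028.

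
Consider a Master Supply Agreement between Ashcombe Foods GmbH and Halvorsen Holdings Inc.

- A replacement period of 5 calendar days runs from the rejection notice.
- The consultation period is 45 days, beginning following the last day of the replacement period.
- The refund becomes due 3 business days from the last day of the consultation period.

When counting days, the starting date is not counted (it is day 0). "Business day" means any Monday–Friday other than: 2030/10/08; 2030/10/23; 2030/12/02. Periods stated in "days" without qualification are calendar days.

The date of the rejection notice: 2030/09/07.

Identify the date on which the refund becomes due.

2030/10/30

The last day of the replacement period: 5 calendar days after 2030/09/07 is 2030/09/12.
The last day of the consultation period: 45 calendar days after 2030/09/12 is 2030/10/27.
The date on which the refund becomes due: 3 business days after Sunday, 2030/10/27, skipping weekends — Oct 28, Oct 29, Oct 30 — lands on Wednesday, 2030/10/30.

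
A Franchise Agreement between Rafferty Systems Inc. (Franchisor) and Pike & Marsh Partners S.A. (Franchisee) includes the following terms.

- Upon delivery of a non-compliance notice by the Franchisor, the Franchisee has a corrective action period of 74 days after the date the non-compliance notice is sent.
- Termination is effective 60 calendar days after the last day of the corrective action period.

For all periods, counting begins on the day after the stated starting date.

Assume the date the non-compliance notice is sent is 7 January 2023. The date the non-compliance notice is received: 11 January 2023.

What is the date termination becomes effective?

The last day of the corrective action period: 7 January 2023 + 74 days = 22 March 2023.
The date termination becomes effective: 22 March 2023 + 60 days = 21 May 2023.

21 May 2023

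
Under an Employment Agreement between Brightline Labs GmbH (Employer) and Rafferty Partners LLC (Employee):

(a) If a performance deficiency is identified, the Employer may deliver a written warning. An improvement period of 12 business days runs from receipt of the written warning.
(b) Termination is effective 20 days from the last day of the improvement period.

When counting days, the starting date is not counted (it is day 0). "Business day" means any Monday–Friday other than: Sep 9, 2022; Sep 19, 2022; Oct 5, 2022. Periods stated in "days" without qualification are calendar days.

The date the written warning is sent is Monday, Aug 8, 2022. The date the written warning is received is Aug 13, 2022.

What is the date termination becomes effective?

The last day of the improvement period: 12 business days after Saturday, Aug 13, 2022, skipping weekends — Aug 15, Aug 16, Aug 17, Aug 18, …, Aug 26, Aug 29, Aug 30 — lands on Tuesday, Aug 30, 2022.
The date termination becomes effective: Aug 30, 2022 + 20 days = Sep 19, 2022.

Sep 19, 2022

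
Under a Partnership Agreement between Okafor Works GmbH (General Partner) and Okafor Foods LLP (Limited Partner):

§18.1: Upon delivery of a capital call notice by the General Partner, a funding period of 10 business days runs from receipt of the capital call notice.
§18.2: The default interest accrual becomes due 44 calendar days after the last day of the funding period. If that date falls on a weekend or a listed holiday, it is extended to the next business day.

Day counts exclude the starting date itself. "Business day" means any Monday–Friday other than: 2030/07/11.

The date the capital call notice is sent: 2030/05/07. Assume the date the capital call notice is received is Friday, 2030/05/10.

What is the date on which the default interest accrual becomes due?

The last day of the funding period: counting 10 business days from Friday, 2030/05/10 (May 13, May 14, May 15, May 16, May 17, May 20, May 21, May 22, May 23, May 24, skipping weekends) reaches Friday, 2030/05/24.
The date on which the default interest accrual becomes due: 44 calendar days after 2030/05/24 is 2030/07/07. That falls on a Sunday, so it rolls to the next business day, Monday, 2030/07/08.

2030/07/08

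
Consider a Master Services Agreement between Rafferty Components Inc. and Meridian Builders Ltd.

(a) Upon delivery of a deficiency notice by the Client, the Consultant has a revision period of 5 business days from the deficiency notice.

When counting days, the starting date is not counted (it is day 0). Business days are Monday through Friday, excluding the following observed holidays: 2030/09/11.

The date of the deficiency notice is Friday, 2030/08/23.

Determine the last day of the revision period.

The last day of the revision period: counting 5 business days from Friday, 2030/08/23 (Aug 26, Aug 27, Aug 28, Aug 29, Aug 30, skipping weekends) reaches Friday, 2030/08/30.

2030/08/30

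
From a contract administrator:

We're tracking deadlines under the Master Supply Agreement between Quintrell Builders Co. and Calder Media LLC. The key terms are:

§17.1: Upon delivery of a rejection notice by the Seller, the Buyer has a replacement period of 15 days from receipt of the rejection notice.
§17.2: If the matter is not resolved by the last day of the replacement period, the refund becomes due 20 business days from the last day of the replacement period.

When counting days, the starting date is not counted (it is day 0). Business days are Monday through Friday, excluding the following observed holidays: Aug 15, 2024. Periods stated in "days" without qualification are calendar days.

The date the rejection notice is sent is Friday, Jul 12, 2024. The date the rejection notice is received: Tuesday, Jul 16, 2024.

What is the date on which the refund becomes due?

Aug 29, 2024

The last day of the replacement period: Jul 16, 2024 + 15 days = Jul 31, 2024.
The date on which the refund becomes due: 20 business days after Wednesday, Jul 31, 2024, skipping weekends and the listed holiday on Aug 15 — Aug 1, Aug 2, Aug 5, Aug 6, …, Aug 27, Aug 28, Aug 29 — lands on Thursday, Aug 29, 2024.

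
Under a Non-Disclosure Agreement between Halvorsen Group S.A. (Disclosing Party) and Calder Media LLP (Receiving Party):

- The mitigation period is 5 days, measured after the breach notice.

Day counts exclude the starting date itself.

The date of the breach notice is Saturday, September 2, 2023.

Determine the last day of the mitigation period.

September 7, 2023

The last day of the mitigation period: 5 calendar days after September 2, 2023 is September 7, 2023.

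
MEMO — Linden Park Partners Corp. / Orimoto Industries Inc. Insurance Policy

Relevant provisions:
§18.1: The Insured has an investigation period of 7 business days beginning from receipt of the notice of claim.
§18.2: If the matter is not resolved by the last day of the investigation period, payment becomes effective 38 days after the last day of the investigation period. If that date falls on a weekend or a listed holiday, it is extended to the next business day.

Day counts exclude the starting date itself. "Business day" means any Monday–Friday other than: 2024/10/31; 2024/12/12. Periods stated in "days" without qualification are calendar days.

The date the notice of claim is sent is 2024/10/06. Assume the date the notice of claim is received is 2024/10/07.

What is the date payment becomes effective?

From Monday, 2024/10/07, 7 business days (Oct 8, Oct 9, Oct 10, Oct 11, Oct 14, Oct 15, Oct 16, skipping weekends) brings us to Wednesday, 2024/10/16, which is the last day of the investigation period.
Adding 38 calendar days to 2024/10/16 gives 2024/11/23, which is the date payment becomes effective. That falls on a Saturday, so it rolls to the next business day, Monday, 2024/11/25.

2024/11/25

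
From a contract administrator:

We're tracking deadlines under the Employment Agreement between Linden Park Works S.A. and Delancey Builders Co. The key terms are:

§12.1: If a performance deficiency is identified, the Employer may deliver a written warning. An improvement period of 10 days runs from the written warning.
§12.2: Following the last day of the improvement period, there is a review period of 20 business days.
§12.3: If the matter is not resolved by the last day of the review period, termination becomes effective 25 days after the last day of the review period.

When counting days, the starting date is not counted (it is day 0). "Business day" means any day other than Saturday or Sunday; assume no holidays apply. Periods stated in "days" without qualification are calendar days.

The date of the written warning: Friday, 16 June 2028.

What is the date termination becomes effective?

Adding 10 calendar days to 16 June 2028 gives 26 June 2028, which is the last day of the improvement period.
The last day of the review period: counting 20 business days from Monday, 26 June 2028 (Jun 27, Jun 28, Jun 29, Jun 30, …, Jul 20, Jul 21, Jul 24, skipping weekends) reaches Monday, 24 July 2028.
The date termination becomes effective: 25 calendar days after 24 July 2028 is 18 August 2028.

18 August 2028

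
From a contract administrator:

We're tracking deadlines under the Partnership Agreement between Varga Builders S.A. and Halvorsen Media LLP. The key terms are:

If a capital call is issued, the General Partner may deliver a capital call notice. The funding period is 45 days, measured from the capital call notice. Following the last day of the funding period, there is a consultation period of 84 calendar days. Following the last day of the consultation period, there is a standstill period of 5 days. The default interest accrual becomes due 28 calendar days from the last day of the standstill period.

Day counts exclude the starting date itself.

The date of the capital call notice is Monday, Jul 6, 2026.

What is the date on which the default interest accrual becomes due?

Dec 15, 2026

The last day of the funding period: 45 calendar days after Jul 6, 2026 is Aug 20, 2026.
Adding 84 calendar days to Aug 20, 2026 gives Nov 12, 2026, which is the last day of the consultation period.
The last day of the standstill period: Nov 12, 2026 + 5 days = Nov 17, 2026.
The date on which the default interest accrual becomes due: Nov 17, 2026 + 28 days = Dec 15, 2026.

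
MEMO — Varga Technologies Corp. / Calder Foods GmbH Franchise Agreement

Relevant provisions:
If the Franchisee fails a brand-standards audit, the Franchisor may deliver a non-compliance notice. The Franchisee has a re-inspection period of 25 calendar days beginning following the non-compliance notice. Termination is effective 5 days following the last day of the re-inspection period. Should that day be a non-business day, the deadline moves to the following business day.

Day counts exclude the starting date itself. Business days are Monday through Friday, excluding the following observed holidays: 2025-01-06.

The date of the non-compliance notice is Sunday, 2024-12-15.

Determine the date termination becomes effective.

Adding 25 calendar days to 2024-12-15 gives 2025-01-09, which is the last day of the re-inspection period.
The date termination becomes effective: 2025-01-09 + 5 days = 2025-01-14. 2025-01-14 is a Tuesday and is not a listed holiday, so no roll-forward applies.

2025-01-14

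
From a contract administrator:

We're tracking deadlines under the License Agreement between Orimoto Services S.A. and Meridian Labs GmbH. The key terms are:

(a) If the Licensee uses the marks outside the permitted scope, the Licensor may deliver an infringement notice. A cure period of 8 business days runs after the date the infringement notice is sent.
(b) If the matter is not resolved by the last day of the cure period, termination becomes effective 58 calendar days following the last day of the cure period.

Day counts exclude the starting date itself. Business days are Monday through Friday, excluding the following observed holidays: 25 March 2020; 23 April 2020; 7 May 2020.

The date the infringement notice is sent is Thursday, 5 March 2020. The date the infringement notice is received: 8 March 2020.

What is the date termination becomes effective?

From Thursday, 5 March 2020, 8 business days (Mar 6, Mar 9, Mar 10, Mar 11, Mar 12, Mar 13, Mar 16, Mar 17, skipping weekends) brings us to Tuesday, 17 March 2020, which is the last day of the cure period.
Adding 58 calendar days to 17 March 2020 gives 14 May 2020, which is the date termination becomes effective.

14 May 2020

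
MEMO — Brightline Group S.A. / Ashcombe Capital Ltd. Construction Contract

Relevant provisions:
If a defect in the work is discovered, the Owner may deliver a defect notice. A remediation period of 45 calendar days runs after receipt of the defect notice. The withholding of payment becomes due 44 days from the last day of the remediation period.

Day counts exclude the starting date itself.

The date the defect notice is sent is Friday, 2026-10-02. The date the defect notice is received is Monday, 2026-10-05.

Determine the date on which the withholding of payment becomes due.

The last day of the remediation period: 2026-10-05 + 45 days = 2026-11-19.
The date on which the withholding of payment becomes due: 44 calendar days after 2026-11-19 is 2027-01-02.

2027-01-02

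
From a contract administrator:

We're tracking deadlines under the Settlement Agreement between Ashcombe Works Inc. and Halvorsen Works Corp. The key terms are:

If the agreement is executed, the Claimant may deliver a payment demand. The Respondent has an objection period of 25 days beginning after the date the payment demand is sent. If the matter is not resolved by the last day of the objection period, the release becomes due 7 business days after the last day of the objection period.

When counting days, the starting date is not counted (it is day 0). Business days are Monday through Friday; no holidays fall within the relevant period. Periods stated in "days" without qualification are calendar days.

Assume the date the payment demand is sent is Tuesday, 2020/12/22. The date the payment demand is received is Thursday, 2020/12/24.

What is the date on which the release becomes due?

Adding 25 calendar days to 2020/12/22 gives 2021/01/16, which is the last day of the objection period.
The date on which the release becomes due: counting 7 business days from Saturday, 2021/01/16 (Jan 18, Jan 19, Jan 20, Jan 21, Jan 22, Jan 25, Jan 26, skipping weekends) reaches Tuesday, 2021/01/26.

2021/01/26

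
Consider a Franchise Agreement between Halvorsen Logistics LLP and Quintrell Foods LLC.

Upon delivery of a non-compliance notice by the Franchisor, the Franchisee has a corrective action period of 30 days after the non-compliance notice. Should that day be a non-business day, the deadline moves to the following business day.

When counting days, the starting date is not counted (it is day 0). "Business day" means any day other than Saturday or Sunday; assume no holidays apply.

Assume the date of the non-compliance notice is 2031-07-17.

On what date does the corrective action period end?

2031-08-18

Adding 30 calendar days to 2031-07-17 gives 2031-08-16, which is the last day of the corrective action period. That falls on a Saturday, so it rolls to the next business day, Monday, 2031-08-18.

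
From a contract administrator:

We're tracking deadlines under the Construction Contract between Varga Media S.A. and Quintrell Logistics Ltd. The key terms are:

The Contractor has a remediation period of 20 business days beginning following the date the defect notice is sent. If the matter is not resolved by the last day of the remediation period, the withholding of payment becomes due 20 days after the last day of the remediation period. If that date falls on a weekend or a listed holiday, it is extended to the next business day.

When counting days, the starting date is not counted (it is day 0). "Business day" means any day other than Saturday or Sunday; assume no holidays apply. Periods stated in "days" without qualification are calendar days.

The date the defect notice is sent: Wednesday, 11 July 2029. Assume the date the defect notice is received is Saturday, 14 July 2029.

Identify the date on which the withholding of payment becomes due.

28 August 2029

From Wednesday, 11 July 2029, 20 business days (Jul 12, Jul 13, Jul 16, Jul 17, …, Aug 6, Aug 7, Aug 8, skipping weekends) brings us to Wednesday, 8 August 2029, which is the last day of the remediation period.
Adding 20 calendar days to 8 August 2029 gives 28 August 2029, which is the date on which the withholding of payment becomes due. 28 August 2029 is a Tuesday, so no roll-forward applies.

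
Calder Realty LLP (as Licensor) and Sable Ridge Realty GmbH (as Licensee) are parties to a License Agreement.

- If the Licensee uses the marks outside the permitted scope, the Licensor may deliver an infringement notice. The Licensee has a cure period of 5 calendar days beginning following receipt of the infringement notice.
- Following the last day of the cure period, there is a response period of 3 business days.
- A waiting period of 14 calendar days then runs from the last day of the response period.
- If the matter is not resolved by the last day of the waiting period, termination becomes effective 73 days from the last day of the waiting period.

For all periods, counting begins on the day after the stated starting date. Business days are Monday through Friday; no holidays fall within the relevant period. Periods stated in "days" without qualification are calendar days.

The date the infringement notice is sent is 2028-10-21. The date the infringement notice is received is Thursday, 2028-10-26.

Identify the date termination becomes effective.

2029-01-29

Adding 5 calendar days to 2028-10-26 gives 2028-10-31, which is the last day of the cure period.
From Tuesday, 2028-10-31, 3 business days (Nov 1, Nov 2, Nov 3, skipping weekends) brings us to Friday, 2028-11-03, which is the last day of the response period.
Adding 14 calendar days to 2028-11-03 gives 2028-11-17, which is the last day of the waiting period.
The date termination becomes effective: 2028-11-17 + 73 days = 2029-01-29.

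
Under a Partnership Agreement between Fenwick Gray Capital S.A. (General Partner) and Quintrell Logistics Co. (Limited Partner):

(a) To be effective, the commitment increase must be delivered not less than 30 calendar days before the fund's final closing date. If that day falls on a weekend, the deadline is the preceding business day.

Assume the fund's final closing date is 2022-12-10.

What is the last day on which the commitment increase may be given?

2022-11-10

2022-12-10 minus 30 days is 2022-11-10. That is a Thursday, so no adjustment is needed.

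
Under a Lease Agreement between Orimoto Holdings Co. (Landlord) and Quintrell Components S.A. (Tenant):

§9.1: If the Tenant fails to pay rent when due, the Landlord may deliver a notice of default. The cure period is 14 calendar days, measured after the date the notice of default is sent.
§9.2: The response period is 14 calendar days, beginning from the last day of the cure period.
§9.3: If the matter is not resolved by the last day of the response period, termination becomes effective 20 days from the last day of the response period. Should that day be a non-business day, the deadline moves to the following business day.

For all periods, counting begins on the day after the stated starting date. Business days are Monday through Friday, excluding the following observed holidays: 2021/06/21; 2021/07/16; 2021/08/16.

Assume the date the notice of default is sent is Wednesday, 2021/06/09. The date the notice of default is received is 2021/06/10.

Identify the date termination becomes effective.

2021/07/27

Adding 14 calendar days to 2021/06/09 gives 2021/06/23, which is the last day of the cure period.
The last day of the response period: 2021/06/23 + 14 days = 2021/07/07.
Adding 20 calendar days to 2021/07/07 gives 2021/07/27, which is the date termination becomes effective. 2021/07/27 is a Tuesday and is not a listed holiday, so no roll-forward applies.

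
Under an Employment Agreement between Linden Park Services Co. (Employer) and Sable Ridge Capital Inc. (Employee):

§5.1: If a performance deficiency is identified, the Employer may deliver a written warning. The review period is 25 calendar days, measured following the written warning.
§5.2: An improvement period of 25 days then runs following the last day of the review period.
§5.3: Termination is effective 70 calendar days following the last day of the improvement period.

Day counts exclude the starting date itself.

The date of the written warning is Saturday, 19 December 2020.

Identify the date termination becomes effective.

18 April 2021

Adding 25 calendar days to 19 December 2020 gives 13 January 2021, which is the last day of the review period.
Adding 25 calendar days to 13 January 2021 gives 7 February 2021, which is the last day of the improvement period.
The date termination becomes effective: 7 February 2021 + 70 days = 18 April 2021.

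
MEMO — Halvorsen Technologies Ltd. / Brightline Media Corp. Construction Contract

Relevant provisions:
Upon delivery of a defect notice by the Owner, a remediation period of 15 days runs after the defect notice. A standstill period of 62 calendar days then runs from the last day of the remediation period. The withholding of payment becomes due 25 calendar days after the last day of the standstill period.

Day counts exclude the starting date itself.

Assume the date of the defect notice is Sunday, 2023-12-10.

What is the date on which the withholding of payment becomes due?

2024-03-21

Adding 15 calendar days to 2023-12-10 gives 2023-12-25, which is the last day of the remediation period.
The last day of the standstill period: 2023-12-25 + 62 days = 2024-02-25.
Adding 25 calendar days to 2024-02-25 gives 2024-03-21, which is the date on which the withholding of payment becomes due.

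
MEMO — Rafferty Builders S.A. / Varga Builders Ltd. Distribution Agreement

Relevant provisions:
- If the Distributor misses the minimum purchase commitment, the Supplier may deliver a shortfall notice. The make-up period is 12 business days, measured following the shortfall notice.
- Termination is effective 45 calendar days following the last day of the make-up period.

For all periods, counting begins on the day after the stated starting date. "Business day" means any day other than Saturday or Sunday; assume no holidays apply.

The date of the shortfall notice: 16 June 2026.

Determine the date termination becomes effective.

The last day of the make-up period: 12 business days after Tuesday, 16 June 2026, skipping weekends — Jun 17, Jun 18, Jun 19, Jun 22, …, Jun 30, Jul 1, Jul 2 — lands on Thursday, 2 July 2026.
The date termination becomes effective: 2 July 2026 + 45 days = 16 August 2026.

16 August 2026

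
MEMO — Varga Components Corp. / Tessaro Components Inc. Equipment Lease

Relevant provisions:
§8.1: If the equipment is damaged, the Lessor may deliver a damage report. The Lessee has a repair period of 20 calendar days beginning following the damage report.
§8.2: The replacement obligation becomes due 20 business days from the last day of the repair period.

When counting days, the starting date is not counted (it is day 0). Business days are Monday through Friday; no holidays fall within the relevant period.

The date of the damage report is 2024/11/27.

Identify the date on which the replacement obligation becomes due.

2025/01/14

Adding 20 calendar days to 2024/11/27 gives 2024/12/17, which is the last day of the repair period.
From Tuesday, 2024/12/17, 20 business days (Dec 18, Dec 19, Dec 20, Dec 23, …, Jan 10, Jan 13, Jan 14, skipping weekends) brings us to Tuesday, 2025/01/14, which is the date on which the replacement obligation becomes due.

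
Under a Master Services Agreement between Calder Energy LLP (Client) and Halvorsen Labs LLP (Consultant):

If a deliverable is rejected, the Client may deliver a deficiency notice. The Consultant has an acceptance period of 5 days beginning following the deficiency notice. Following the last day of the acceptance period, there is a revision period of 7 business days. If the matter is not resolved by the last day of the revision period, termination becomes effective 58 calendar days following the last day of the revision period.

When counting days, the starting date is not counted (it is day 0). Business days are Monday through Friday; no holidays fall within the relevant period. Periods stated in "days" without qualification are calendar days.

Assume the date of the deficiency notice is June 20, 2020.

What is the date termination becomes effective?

The last day of the acceptance period: June 20, 2020 + 5 days = June 25, 2020.
The last day of the revision period: 7 business days after Thursday, June 25, 2020, skipping weekends — Jun 26, Jun 29, Jun 30, Jul 1, Jul 2, Jul 3, Jul 6 — lands on Monday, July 6, 2020.
The date termination becomes effective: July 6, 2020 + 58 days = September 2, 2020.

September 2, 2020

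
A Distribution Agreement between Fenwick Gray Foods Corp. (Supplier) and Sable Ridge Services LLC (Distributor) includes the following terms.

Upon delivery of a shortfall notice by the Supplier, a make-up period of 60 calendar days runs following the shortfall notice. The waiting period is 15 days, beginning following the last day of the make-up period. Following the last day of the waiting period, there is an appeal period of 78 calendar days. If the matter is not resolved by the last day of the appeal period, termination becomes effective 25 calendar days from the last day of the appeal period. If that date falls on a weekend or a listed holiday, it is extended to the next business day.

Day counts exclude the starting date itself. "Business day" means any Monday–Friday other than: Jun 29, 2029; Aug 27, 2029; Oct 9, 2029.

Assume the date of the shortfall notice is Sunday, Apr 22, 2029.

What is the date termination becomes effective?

Oct 17, 2029

Adding 60 calendar days to Apr 22, 2029 gives Jun 21, 2029, which is the last day of the make-up period.
The last day of the waiting period: 15 calendar days after Jun 21, 2029 is Jul 6, 2029.
Adding 78 calendar days to Jul 6, 2029 gives Sep 22, 2029, which is the last day of the appeal period.
The date termination becomes effective: Sep 22, 2029 + 25 days = Oct 17, 2029. Oct 17, 2029 is a Wednesday and is not a listed holiday, so no roll-forward applies.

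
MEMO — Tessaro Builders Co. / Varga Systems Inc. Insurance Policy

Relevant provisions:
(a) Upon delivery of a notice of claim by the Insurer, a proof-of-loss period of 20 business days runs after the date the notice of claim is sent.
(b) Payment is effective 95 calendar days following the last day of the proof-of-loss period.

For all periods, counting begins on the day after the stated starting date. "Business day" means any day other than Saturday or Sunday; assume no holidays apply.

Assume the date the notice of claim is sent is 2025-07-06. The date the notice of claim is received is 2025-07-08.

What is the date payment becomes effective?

The last day of the proof-of-loss period: counting 20 business days from Sunday, 2025-07-06 (Jul 7, Jul 8, Jul 9, Jul 10, …, Jul 30, Jul 31, Aug 1, skipping weekends) reaches Friday, 2025-08-01.
The date payment becomes effective: 2025-08-01 + 95 days = 2025-11-04.

2025-11-04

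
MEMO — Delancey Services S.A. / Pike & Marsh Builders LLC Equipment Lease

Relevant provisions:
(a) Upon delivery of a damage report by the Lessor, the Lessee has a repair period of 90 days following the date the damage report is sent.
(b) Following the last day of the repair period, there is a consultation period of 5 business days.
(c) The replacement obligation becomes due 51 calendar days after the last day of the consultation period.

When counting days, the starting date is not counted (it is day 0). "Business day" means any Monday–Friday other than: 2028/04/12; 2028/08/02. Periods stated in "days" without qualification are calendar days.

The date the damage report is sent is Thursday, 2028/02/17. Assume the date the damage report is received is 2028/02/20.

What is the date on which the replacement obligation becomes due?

The last day of the repair period: 90 calendar days after 2028/02/17 is 2028/05/17.
From Wednesday, 2028/05/17, 5 business days (May 18, May 19, May 22, May 23, May 24, skipping weekends) brings us to Wednesday, 2028/05/24, which is the last day of the consultation period.
Adding 51 calendar days to 2028/05/24 gives 2028/07/14, which is the date on which the replacement obligation becomes due.

2028/07/14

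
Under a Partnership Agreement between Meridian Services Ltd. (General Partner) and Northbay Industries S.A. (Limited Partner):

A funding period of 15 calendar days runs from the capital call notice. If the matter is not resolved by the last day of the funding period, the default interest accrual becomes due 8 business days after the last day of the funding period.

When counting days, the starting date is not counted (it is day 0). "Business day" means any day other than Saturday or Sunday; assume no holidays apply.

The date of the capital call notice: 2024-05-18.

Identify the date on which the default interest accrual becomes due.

2024-06-12

Adding 15 calendar days to 2024-05-18 gives 2024-06-02, which is the last day of the funding period.
From Sunday, 2024-06-02, 8 business days (Jun 3, Jun 4, Jun 5, Jun 6, Jun 7, Jun 10, Jun 11, Jun 12, skipping weekends) brings us to Wednesday, 2024-06-12, which is the date on which the default interest accrual becomes due.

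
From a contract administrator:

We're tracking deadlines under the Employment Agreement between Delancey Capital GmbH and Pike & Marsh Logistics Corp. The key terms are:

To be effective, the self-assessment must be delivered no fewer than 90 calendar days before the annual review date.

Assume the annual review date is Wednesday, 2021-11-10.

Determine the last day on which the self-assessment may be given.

2021-08-12

2021-11-10 minus 90 days is 2021-08-12.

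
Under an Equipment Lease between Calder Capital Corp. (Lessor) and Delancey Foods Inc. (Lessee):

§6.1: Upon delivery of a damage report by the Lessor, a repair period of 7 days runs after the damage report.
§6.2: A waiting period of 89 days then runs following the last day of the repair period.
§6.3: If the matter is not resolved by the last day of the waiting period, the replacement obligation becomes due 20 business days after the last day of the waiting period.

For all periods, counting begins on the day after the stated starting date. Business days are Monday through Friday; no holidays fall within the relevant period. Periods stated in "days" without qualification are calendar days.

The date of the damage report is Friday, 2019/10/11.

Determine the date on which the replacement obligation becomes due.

The last day of the repair period: 7 calendar days after 2019/10/11 is 2019/10/18.
The last day of the waiting period: 89 calendar days after 2019/10/18 is 2020/01/15.
The date on which the replacement obligation becomes due: 20 business days after Wednesday, 2020/01/15, skipping weekends — Jan 16, Jan 17, Jan 20, Jan 21, …, Feb 10, Feb 11, Feb 12 — lands on Wednesday, 2020/02/12.

2020/02/12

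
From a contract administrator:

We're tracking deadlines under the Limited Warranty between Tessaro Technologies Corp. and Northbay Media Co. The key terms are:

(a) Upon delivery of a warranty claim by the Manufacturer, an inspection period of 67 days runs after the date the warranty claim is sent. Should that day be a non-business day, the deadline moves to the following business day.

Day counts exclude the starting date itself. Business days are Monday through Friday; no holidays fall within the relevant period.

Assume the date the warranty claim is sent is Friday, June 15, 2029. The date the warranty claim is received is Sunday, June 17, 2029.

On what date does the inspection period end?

The last day of the inspection period: 67 calendar days after June 15, 2029 is August 21, 2029. August 21, 2029 is a Tuesday, so no roll-forward applies.

August 21, 2029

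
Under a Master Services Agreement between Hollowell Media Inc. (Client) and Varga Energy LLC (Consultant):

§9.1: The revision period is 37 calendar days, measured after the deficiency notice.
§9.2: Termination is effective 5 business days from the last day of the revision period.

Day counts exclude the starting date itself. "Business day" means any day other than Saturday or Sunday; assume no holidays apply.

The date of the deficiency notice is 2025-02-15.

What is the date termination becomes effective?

2025-03-31

The last day of the revision period: 37 calendar days after 2025-02-15 is 2025-03-24.
The date termination becomes effective: counting 5 business days from Monday, 2025-03-24 (Mar 25, Mar 26, Mar 27, Mar 28, Mar 31, skipping weekends) reaches Monday, 2025-03-31.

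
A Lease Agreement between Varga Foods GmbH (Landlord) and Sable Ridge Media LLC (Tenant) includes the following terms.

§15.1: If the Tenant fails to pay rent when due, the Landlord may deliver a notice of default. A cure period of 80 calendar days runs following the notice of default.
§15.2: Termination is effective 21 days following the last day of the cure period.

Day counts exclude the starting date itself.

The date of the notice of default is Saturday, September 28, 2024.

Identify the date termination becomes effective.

The last day of the cure period: 80 calendar days after September 28, 2024 is December 17, 2024.
The date termination becomes effective: 21 calendar days after December 17, 2024 is January 7, 2025.

January 7, 2025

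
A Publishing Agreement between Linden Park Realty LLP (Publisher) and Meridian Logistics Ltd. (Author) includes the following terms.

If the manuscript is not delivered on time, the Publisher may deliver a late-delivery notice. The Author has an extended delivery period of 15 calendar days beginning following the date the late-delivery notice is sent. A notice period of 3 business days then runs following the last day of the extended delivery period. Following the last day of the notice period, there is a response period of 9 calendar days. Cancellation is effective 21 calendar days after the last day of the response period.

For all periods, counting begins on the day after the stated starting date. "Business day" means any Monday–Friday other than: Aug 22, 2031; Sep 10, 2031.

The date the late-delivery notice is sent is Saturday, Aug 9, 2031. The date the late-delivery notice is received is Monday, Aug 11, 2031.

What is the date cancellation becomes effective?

Sep 26, 2031

Adding 15 calendar days to Aug 9, 2031 gives Aug 24, 2031, which is the last day of the extended delivery period.
The last day of the notice period: counting 3 business days from Sunday, Aug 24, 2031 (Aug 25, Aug 26, Aug 27, skipping weekends) reaches Wednesday, Aug 27, 2031.
The last day of the response period: Aug 27, 2031 + 9 days = Sep 5, 2031.
Adding 21 calendar days to Sep 5, 2031 gives Sep 26, 2031, which is the date cancellation becomes effective.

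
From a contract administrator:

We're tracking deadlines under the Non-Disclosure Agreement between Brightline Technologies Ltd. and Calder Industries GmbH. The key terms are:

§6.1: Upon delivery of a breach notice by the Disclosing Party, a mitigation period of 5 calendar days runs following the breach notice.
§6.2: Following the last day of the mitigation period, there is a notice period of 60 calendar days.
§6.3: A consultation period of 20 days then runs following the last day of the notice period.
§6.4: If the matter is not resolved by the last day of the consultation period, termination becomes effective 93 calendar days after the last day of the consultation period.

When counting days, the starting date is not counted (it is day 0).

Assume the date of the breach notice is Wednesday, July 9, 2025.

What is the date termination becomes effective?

The last day of the mitigation period: July 9, 2025 + 5 days = July 14, 2025.
The last day of the notice period: 60 calendar days after July 14, 2025 is September 12, 2025.
Adding 20 calendar days to September 12, 2025 gives October 2, 2025, which is the last day of the consultation period.
The date termination becomes effective: 93 calendar days after October 2, 2025 is January 3, 2026.

January 3, 2026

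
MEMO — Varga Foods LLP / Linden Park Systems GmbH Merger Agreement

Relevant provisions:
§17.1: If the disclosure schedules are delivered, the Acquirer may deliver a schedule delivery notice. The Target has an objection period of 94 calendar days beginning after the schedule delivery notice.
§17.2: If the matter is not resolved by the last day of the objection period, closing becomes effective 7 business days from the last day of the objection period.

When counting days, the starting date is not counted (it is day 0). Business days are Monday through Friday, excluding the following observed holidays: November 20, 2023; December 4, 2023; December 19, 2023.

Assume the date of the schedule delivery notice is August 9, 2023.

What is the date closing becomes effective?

November 22, 2023

Adding 94 calendar days to August 9, 2023 gives November 11, 2023, which is the last day of the objection period.
From Saturday, November 11, 2023, 7 business days (Nov 13, Nov 14, Nov 15, Nov 16, Nov 17, Nov 21, Nov 22, skipping weekends and the listed holiday on Nov 20) brings us to Wednesday, November 22, 2023, which is the date closing becomes effective.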